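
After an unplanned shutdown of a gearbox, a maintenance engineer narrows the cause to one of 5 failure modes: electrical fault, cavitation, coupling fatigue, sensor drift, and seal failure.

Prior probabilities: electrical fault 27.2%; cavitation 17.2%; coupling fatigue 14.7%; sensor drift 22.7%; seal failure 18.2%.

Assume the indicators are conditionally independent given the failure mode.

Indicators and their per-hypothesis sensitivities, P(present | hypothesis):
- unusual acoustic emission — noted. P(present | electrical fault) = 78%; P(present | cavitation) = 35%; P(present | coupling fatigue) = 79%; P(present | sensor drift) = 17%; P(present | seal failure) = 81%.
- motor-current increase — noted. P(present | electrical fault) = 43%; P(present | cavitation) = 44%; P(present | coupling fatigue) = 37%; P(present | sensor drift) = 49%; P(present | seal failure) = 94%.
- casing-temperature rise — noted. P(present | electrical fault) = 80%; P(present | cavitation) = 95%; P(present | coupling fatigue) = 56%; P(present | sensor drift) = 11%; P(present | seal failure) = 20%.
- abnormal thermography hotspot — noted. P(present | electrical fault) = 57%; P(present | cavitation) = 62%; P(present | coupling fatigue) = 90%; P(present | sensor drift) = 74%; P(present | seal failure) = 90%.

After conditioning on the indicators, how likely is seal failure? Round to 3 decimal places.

For each hypothesis, the unnormalized posterior weight is prior × product of the indicator likelihoods:
  electrical fault: 0.272 × 0.78 × 0.43 × 0.80 × 0.57 = 0.0416
  cavitation: 0.172 × 0.35 × 0.44 × 0.95 × 0.62 = 0.015601
  coupling fatigue: 0.147 × 0.79 × 0.37 × 0.56 × 0.90 = 0.021656
  sensor drift: 0.227 × 0.17 × 0.49 × 0.11 × 0.74 = 0.0015392
  seal failure: 0.182 × 0.81 × 0.94 × 0.20 × 0.90 = 0.024943
Marginal likelihood of the evidence = 0.10534.
P(seal failure | evidence) = 0.024943 / 0.10534 ≈ 0.237.

0.237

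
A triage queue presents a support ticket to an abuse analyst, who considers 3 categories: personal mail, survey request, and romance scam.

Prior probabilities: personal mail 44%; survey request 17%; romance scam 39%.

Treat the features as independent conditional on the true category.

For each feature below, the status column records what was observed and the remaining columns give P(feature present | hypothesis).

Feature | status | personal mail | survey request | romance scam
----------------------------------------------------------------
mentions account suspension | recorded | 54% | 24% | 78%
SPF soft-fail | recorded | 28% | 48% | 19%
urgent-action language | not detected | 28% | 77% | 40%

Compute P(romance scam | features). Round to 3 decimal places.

0.398

By Bayes' rule with conditional independence, the unnormalized weight for each hypothesis is prior × ∏ likelihoods (using 1 − P(present | H) for each absent feature):
  personal mail: 0.44 × 0.54 × 0.28 × (1 − 0.28) = 0.0479
  survey request: 0.17 × 0.24 × 0.48 × (1 − 0.77) = 0.0045043
  romance scam: 0.39 × 0.78 × 0.19 × (1 − 0.40) = 0.034679
Normalizing constant Z = 0.0479 + 0.0045043 + 0.034679 = 0.087083.
P(romance scam | evidence) = 0.034679 / 0.087083 ≈ 0.398.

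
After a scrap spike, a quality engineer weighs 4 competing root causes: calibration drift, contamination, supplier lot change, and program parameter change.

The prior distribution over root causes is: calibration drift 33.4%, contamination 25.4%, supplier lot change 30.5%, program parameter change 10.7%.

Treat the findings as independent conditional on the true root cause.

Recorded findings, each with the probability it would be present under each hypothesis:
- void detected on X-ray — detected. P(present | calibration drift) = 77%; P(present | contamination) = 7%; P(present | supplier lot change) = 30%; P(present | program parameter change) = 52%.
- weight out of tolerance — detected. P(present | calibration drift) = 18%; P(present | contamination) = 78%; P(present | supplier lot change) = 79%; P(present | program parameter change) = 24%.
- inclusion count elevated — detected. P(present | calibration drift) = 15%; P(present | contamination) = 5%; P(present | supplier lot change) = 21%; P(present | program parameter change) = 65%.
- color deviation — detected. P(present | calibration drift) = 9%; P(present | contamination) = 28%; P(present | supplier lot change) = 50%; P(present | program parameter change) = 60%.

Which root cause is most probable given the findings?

For each hypothesis, the unnormalized posterior weight is prior × product of the finding likelihoods:
  calibration drift: 0.334 × 0.77 × 0.18 × 0.15 × 0.09 = 0.00062495
  contamination: 0.254 × 0.07 × 0.78 × 0.05 × 0.28 = 0.00019416
  supplier lot change: 0.305 × 0.30 × 0.79 × 0.21 × 0.50 = 0.0075899
  program parameter change: 0.107 × 0.52 × 0.24 × 0.65 × 0.60 = 0.0052079
Normalizing constant Z = 0.00062495 + 0.00019416 + 0.0075899 + 0.0052079 = 0.013617.
P(calibration drift | evidence) ≈ 0.00062495 / 0.013617 ≈ 0.046
P(contamination | evidence) ≈ 0.00019416 / 0.013617 ≈ 0.014
P(supplier lot change | evidence) ≈ 0.0075899 / 0.013617 ≈ 0.557
P(program parameter change | evidence) ≈ 0.0052079 / 0.013617 ≈ 0.382
The largest is 0.557, so supplier lot change is most probable.

supplier lot change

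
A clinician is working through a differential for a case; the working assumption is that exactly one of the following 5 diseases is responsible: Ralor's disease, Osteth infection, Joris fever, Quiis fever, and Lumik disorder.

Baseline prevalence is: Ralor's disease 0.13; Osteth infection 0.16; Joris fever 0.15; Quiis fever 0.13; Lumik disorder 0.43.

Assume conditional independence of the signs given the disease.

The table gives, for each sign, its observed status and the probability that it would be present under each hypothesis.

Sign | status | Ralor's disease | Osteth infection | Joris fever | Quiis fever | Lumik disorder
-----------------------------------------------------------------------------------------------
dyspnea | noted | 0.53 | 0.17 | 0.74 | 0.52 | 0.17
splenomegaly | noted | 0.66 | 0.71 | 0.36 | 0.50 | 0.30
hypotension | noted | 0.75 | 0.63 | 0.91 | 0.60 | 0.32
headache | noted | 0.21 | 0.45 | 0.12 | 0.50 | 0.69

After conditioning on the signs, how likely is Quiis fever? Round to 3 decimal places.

0.317

By Bayes' rule with conditional independence, the unnormalized weight for each hypothesis is prior × ∏ likelihoods:
  Ralor's disease: 0.13 × 0.53 × 0.66 × 0.75 × 0.21 = 0.0071622
  Osteth infection: 0.16 × 0.17 × 0.71 × 0.63 × 0.45 = 0.005475
  Joris fever: 0.15 × 0.74 × 0.36 × 0.91 × 0.12 = 0.0043636
  Quiis fever: 0.13 × 0.52 × 0.50 × 0.60 × 0.50 = 0.01014
  Lumik disorder: 0.43 × 0.17 × 0.30 × 0.32 × 0.69 = 0.0048421
Normalizing constant Z = 0.0071622 + 0.005475 + 0.0043636 + 0.01014 + 0.0048421 = 0.031983.
P(Quiis fever | evidence) = 0.01014 / 0.031983 ≈ 0.317.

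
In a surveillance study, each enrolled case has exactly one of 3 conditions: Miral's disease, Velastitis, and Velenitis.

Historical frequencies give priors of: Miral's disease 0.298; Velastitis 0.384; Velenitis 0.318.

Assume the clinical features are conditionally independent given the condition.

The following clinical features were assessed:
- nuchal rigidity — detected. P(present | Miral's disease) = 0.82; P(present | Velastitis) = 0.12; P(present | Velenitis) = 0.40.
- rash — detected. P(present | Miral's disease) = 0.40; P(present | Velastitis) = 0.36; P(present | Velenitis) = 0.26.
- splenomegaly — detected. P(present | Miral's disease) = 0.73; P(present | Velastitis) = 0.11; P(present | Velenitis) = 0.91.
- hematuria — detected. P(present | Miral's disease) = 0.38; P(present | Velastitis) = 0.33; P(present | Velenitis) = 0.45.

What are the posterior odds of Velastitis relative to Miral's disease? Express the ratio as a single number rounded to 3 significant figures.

0.0222

Unnormalized posterior weight (prior times the clinical feature likelihoods) for each of the two hypotheses:
  Velastitis: 0.384 × 0.12 × 0.36 × 0.11 × 0.33 = 0.00060217
  Miral's disease: 0.298 × 0.82 × 0.40 × 0.73 × 0.38 = 0.027114
Posterior odds = 0.00060217 / 0.027114 ≈ 0.0222.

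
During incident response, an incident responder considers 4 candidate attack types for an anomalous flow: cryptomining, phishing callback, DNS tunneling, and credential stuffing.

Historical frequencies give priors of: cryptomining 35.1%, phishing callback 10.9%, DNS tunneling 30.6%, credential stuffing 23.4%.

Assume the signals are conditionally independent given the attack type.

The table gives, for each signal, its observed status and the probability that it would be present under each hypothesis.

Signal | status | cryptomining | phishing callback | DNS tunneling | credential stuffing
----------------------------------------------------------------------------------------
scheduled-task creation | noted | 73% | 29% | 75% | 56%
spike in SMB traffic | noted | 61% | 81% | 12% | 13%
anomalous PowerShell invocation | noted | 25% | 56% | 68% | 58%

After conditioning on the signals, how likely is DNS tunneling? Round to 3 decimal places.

0.228

Multiply each prior by the joint likelihood of the signal pattern:
  cryptomining: 0.351 × 0.73 × 0.61 × 0.25 = 0.039075
  phishing callback: 0.109 × 0.29 × 0.81 × 0.56 = 0.014338
  DNS tunneling: 0.306 × 0.75 × 0.12 × 0.68 = 0.018727
  credential stuffing: 0.234 × 0.56 × 0.13 × 0.58 = 0.0098804
Marginal likelihood of the evidence = 0.082021.
P(DNS tunneling | evidence) = 0.018727 / 0.082021 ≈ 0.228.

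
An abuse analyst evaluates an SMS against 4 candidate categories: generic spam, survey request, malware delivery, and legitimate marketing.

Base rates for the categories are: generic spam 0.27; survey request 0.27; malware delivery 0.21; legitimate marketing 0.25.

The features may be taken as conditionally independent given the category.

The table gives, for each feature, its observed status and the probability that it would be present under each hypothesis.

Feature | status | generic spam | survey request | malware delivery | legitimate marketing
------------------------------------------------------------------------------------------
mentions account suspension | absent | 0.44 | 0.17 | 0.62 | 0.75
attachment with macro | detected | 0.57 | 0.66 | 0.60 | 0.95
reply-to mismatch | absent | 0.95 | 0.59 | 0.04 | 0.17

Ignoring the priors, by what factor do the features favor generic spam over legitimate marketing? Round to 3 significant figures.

0.0810

Take the product of per-feature likelihoods under each hypothesis (using 1 − P(present | H) for each absent feature), then divide.
  generic spam: (1 − 0.44) × 0.57 × (1 − 0.95) = 0.01596
  legitimate marketing: (1 − 0.75) × 0.95 × (1 − 0.17) = 0.19712
Bayes factor = 0.01596 / 0.19712 ≈ 0.0810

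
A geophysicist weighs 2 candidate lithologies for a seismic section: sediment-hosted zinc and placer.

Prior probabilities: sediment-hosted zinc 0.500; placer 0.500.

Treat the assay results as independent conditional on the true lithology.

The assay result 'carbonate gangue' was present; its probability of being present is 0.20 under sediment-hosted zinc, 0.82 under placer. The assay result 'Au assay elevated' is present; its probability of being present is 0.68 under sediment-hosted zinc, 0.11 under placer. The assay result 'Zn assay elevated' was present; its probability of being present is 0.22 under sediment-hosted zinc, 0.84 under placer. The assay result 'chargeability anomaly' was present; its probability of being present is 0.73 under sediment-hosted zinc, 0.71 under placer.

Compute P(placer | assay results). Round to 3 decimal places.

For each hypothesis, the unnormalized posterior weight is prior × product of the assay result likelihoods:
  sediment-hosted zinc: 0.500 × 0.20 × 0.68 × 0.22 × 0.73 = 0.010921
  placer: 0.500 × 0.82 × 0.11 × 0.84 × 0.71 = 0.026898
Normalizing constant Z = 0.010921 + 0.026898 = 0.037818.
P(placer | evidence) = 0.026898 / 0.037818 ≈ 0.711.

0.711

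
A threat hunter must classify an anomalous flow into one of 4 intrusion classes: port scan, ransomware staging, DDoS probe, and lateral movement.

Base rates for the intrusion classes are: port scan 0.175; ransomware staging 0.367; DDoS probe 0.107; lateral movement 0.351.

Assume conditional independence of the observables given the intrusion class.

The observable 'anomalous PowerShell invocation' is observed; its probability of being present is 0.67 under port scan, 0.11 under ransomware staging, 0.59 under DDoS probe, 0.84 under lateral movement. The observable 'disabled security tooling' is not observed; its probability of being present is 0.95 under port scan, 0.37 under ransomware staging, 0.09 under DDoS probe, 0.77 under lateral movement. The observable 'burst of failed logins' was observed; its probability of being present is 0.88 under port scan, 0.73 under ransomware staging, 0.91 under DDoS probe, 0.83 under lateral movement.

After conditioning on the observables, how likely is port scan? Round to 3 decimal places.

By Bayes' rule with conditional independence, the unnormalized weight for each hypothesis is prior × ∏ likelihoods (using 1 − P(present | H) for each absent observable):
  port scan: 0.175 × 0.67 × (1 − 0.95) × 0.88 = 0.005159
  ransomware staging: 0.367 × 0.11 × (1 − 0.37) × 0.73 = 0.018566
  DDoS probe: 0.107 × 0.59 × (1 − 0.09) × 0.91 = 0.052278
  lateral movement: 0.351 × 0.84 × (1 − 0.77) × 0.83 = 0.056285
The unnormalized weights sum to 0.13229.
P(port scan | evidence) = 0.005159 / 0.13229 ≈ 0.039.

0.039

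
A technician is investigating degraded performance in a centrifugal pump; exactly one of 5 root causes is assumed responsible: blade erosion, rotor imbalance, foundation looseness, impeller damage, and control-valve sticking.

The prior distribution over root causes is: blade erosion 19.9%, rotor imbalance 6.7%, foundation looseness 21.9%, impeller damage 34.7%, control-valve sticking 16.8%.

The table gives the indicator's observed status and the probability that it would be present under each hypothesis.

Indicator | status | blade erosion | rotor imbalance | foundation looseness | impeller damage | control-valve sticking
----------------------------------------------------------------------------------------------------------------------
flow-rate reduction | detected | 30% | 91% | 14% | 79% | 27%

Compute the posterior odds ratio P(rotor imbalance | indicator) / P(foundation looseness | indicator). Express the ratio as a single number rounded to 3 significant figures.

1.99

Posterior odds equal prior odds times the likelihood ratio; only the two competing hypotheses matter.
  rotor imbalance: 0.067 × 0.91 = 0.06097
  foundation looseness: 0.219 × 0.14 = 0.03066
Odds(rotor imbalance : foundation looseness) = 0.06097 / 0.03066 ≈ 1.99.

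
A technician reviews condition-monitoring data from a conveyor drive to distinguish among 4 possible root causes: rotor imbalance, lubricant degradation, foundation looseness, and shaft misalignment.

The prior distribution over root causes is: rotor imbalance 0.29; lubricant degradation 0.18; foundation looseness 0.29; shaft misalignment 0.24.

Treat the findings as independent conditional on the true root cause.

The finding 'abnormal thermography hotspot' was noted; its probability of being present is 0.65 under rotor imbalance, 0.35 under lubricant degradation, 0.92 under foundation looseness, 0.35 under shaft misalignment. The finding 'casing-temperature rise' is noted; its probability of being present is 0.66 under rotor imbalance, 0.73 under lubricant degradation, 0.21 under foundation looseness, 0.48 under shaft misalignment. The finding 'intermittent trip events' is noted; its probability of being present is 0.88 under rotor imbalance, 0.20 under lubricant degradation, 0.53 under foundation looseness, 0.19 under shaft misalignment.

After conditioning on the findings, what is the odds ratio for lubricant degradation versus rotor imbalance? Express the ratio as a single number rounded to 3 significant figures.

The normalizing constant cancels in an odds ratio, so compute prior × likelihood for the two hypotheses only:
  lubricant degradation: 0.18 × 0.35 × 0.73 × 0.20 = 0.009198
  rotor imbalance: 0.29 × 0.65 × 0.66 × 0.88 = 0.10948
Odds(lubricant degradation : rotor imbalance) = 0.009198 / 0.10948 ≈ 0.0840.

0.0840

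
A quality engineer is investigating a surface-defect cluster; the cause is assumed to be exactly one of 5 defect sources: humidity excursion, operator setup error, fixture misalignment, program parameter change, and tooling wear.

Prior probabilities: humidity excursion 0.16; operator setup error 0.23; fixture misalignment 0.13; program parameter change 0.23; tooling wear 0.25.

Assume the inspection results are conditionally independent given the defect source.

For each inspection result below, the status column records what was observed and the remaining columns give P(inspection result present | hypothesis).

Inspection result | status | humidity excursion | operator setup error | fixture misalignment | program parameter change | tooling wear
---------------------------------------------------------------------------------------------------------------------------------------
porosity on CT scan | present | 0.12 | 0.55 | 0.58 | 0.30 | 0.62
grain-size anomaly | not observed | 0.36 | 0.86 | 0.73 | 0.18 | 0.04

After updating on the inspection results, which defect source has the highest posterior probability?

By Bayes' rule with conditional independence, the unnormalized weight for each hypothesis is prior × ∏ likelihoods (using 1 − P(present | H) for each absent inspection result):
  humidity excursion: 0.16 × 0.12 × (1 − 0.36) = 0.012288
  operator setup error: 0.23 × 0.55 × (1 − 0.86) = 0.01771
  fixture misalignment: 0.13 × 0.58 × (1 − 0.73) = 0.020358
  program parameter change: 0.23 × 0.30 × (1 − 0.18) = 0.05658
  tooling wear: 0.25 × 0.62 × (1 − 0.04) = 0.1488
The unnormalized weights sum to 0.25574.
P(humidity excursion | evidence) ≈ 0.012288 / 0.25574 ≈ 0.048
P(operator setup error | evidence) ≈ 0.01771 / 0.25574 ≈ 0.069
P(fixture misalignment | evidence) ≈ 0.020358 / 0.25574 ≈ 0.080
P(program parameter change | evidence) ≈ 0.05658 / 0.25574 ≈ 0.221
P(tooling wear | evidence) ≈ 0.1488 / 0.25574 ≈ 0.582
The largest is 0.582, so tooling wear is most probable.

tooling wear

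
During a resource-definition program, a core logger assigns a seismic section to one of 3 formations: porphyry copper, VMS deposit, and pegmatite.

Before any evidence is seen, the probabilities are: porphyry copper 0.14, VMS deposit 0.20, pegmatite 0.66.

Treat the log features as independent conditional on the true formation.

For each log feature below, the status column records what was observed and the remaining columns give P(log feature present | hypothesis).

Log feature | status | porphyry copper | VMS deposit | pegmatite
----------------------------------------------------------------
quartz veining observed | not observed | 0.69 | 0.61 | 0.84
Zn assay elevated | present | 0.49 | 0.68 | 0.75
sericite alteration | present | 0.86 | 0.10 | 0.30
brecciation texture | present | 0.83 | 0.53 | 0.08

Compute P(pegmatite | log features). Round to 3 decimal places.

Multiply each prior by the joint likelihood of the log feature pattern (using 1 − P(present | H) for each absent log feature):
  porphyry copper: 0.14 × (1 − 0.69) × 0.49 × 0.86 × 0.83 = 0.01518
  VMS deposit: 0.20 × (1 − 0.61) × 0.68 × 0.10 × 0.53 = 0.0028111
  pegmatite: 0.66 × (1 − 0.84) × 0.75 × 0.30 × 0.08 = 0.0019008
Marginal likelihood of the evidence = 0.019892.
P(pegmatite | evidence) = 0.0019008 / 0.019892 ≈ 0.096.

0.096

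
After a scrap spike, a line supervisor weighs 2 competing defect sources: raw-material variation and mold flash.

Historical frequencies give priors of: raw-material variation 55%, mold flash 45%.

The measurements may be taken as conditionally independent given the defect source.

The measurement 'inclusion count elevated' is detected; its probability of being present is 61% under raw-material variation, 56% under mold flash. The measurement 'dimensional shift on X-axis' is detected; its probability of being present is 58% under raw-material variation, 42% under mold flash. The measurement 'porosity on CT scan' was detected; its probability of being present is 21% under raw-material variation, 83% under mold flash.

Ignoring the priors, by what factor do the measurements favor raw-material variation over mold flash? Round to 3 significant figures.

0.381

Joint likelihood of the measurement pattern under each hypothesis:
  raw-material variation: 0.61 × 0.58 × 0.21 = 0.074298
  mold flash: 0.56 × 0.42 × 0.83 = 0.19522
Bayes factor = 0.074298 / 0.19522 ≈ 0.381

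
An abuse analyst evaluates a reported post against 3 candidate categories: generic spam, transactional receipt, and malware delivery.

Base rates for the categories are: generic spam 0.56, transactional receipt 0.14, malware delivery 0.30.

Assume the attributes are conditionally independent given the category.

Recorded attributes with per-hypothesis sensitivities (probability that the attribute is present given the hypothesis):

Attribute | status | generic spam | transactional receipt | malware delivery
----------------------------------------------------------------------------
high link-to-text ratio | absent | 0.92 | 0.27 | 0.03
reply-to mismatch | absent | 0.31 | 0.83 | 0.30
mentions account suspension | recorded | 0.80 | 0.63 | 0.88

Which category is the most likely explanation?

malware delivery

By Bayes' rule with conditional independence, the unnormalized weight for each hypothesis is prior × ∏ likelihoods (using 1 − P(present | H) for each absent attribute):
  generic spam: 0.56 × (1 − 0.92) × (1 − 0.31) × 0.80 = 0.02473
  transactional receipt: 0.14 × (1 − 0.27) × (1 − 0.83) × 0.63 = 0.010946
  malware delivery: 0.30 × (1 − 0.03) × (1 − 0.30) × 0.88 = 0.17926
Marginal likelihood of the evidence = 0.21493.
P(generic spam | evidence) ≈ 0.02473 / 0.21493 ≈ 0.115
P(transactional receipt | evidence) ≈ 0.010946 / 0.21493 ≈ 0.051
P(malware delivery | evidence) ≈ 0.17926 / 0.21493 ≈ 0.834
The largest is 0.834, so malware delivery is most probable.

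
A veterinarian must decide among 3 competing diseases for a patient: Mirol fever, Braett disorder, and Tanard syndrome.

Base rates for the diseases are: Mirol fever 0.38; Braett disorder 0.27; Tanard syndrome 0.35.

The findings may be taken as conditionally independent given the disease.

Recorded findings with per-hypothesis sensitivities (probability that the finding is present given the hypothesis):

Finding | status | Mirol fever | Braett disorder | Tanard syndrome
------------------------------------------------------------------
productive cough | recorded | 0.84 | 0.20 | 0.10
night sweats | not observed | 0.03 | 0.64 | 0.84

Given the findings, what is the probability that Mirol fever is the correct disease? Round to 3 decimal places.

0.925

For each hypothesis, the unnormalized posterior weight is prior × product of the finding likelihoods (using 1 − P(present | H) for each absent finding):
  Mirol fever: 0.38 × 0.84 × (1 − 0.03) = 0.30962
  Braett disorder: 0.27 × 0.20 × (1 − 0.64) = 0.01944
  Tanard syndrome: 0.35 × 0.10 × (1 − 0.84) = 0.0056
Marginal likelihood of the evidence = 0.33466.
P(Mirol fever | evidence) = 0.30962 / 0.33466 ≈ 0.925.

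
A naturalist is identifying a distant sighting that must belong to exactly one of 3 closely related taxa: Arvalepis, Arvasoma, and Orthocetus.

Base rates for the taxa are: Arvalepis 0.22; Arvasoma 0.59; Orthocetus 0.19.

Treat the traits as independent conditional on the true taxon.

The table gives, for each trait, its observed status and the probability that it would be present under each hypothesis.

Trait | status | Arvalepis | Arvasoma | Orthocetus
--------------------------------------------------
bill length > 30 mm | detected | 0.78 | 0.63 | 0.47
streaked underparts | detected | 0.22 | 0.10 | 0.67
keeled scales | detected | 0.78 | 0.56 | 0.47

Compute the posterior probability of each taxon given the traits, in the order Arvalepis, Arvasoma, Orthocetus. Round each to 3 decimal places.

0.376, 0.266, 0.359

Multiply each prior by the joint likelihood of the trait pattern:
  Arvalepis: 0.22 × 0.78 × 0.22 × 0.78 = 0.029447
  Arvasoma: 0.59 × 0.63 × 0.10 × 0.56 = 0.020815
  Orthocetus: 0.19 × 0.47 × 0.67 × 0.47 = 0.028121
The unnormalized weights sum to 0.078382.
P(Arvalepis | evidence) = 0.029447 / 0.078382 ≈ 0.376
P(Arvasoma | evidence) = 0.020815 / 0.078382 ≈ 0.266
P(Orthocetus | evidence) = 0.028121 / 0.078382 ≈ 0.359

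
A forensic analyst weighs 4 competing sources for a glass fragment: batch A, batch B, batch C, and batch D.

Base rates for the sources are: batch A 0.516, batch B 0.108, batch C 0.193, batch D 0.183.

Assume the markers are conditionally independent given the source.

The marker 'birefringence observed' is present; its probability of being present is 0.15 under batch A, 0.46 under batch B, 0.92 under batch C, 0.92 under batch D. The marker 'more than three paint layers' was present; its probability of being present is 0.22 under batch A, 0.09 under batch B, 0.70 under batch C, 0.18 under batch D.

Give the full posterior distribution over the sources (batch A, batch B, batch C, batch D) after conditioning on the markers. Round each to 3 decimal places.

0.097, 0.025, 0.706, 0.172

For each hypothesis, the unnormalized posterior weight is prior × product of the marker likelihoods:
  batch A: 0.516 × 0.15 × 0.22 = 0.017028
  batch B: 0.108 × 0.46 × 0.09 = 0.0044712
  batch C: 0.193 × 0.92 × 0.70 = 0.12429
  batch D: 0.183 × 0.92 × 0.18 = 0.030305
Normalizing constant Z = 0.017028 + 0.0044712 + 0.12429 + 0.030305 = 0.1761.
P(batch A | evidence) = 0.017028 / 0.1761 ≈ 0.097
P(batch B | evidence) = 0.0044712 / 0.1761 ≈ 0.025
P(batch C | evidence) = 0.12429 / 0.1761 ≈ 0.706
P(batch D | evidence) = 0.030305 / 0.1761 ≈ 0.172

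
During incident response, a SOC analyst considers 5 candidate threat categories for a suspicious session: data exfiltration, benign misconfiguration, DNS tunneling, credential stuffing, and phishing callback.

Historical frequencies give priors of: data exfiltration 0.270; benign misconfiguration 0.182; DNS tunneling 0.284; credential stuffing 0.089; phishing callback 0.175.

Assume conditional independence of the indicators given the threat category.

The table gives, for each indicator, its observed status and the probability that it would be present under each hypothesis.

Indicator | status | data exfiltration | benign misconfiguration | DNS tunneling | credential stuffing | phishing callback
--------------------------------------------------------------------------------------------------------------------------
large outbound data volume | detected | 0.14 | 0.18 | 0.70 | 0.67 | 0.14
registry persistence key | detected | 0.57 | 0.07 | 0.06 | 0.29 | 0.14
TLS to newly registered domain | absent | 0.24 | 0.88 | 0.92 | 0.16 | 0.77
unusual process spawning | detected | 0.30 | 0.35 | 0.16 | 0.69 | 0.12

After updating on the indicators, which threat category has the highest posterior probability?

credential stuffing

By Bayes' rule with conditional independence, the unnormalized weight for each hypothesis is prior × ∏ likelihoods (using 1 − P(present | H) for each absent indicator):
  data exfiltration: 0.270 × 0.14 × 0.57 × (1 − 0.24) × 0.30 = 0.0049125
  benign misconfiguration: 0.182 × 0.18 × 0.07 × (1 − 0.88) × 0.35 = 9.6314e-05
  DNS tunneling: 0.284 × 0.70 × 0.06 × (1 − 0.92) × 0.16 = 0.00015268
  credential stuffing: 0.089 × 0.67 × 0.29 × (1 − 0.16) × 0.69 = 0.010023
  phishing callback: 0.175 × 0.14 × 0.14 × (1 − 0.77) × 0.12 = 9.4668e-05
The unnormalized weights sum to 0.015279.
P(data exfiltration | evidence) ≈ 0.0049125 / 0.015279 ≈ 0.322
P(benign misconfiguration | evidence) ≈ 9.6314e-05 / 0.015279 ≈ 0.006
P(DNS tunneling | evidence) ≈ 0.00015268 / 0.015279 ≈ 0.010
P(credential stuffing | evidence) ≈ 0.010023 / 0.015279 ≈ 0.656
P(phishing callback | evidence) ≈ 9.4668e-05 / 0.015279 ≈ 0.006
The largest is 0.656, so credential stuffing is most probable.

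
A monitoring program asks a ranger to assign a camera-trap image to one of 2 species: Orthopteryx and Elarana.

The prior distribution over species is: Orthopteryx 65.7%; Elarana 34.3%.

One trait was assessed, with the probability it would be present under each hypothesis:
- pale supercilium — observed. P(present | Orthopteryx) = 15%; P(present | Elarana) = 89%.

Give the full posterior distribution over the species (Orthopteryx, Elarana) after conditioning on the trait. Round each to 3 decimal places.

0.244, 0.756

For each hypothesis, the unnormalized posterior weight is prior × likelihood:
  Orthopteryx: 0.657 × 0.15 = 0.09855
  Elarana: 0.343 × 0.89 = 0.30527
Normalizing constant Z = 0.09855 + 0.30527 = 0.40382.
P(Orthopteryx | evidence) = 0.09855 / 0.40382 ≈ 0.244
P(Elarana | evidence) = 0.30527 / 0.40382 ≈ 0.756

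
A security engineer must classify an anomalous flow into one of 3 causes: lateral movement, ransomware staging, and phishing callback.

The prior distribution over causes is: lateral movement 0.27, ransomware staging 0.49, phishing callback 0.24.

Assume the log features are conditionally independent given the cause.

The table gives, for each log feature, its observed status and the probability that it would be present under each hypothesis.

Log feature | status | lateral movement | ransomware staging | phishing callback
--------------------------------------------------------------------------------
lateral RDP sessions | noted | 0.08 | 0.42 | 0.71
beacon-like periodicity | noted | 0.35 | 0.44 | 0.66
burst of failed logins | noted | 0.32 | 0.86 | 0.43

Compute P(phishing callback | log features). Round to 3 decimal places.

For each hypothesis, the unnormalized posterior weight is prior × product of the log feature likelihoods:
  lateral movement: 0.27 × 0.08 × 0.35 × 0.32 = 0.0024192
  ransomware staging: 0.49 × 0.42 × 0.44 × 0.86 = 0.077875
  phishing callback: 0.24 × 0.71 × 0.66 × 0.43 = 0.04836
The unnormalized weights sum to 0.12865.
P(phishing callback | evidence) = 0.04836 / 0.12865 ≈ 0.376.

0.376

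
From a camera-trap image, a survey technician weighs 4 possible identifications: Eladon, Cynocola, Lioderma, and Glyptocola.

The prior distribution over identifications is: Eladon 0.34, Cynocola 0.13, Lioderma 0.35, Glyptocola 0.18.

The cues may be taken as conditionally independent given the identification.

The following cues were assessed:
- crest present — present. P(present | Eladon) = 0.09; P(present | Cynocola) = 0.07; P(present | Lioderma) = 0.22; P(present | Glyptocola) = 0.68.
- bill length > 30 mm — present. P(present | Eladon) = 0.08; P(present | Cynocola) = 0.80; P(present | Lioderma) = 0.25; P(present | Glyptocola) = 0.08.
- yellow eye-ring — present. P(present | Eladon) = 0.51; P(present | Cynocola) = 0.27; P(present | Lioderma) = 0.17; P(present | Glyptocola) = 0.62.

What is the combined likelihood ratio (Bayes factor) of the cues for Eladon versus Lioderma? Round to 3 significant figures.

The Bayes factor is the ratio of the joint likelihoods of the cue pattern under the two hypotheses.
  Eladon: 0.09 × 0.08 × 0.51 = 0.003672
  Lioderma: 0.22 × 0.25 × 0.17 = 0.00935
Bayes factor = 0.003672 / 0.00935 ≈ 0.393

0.393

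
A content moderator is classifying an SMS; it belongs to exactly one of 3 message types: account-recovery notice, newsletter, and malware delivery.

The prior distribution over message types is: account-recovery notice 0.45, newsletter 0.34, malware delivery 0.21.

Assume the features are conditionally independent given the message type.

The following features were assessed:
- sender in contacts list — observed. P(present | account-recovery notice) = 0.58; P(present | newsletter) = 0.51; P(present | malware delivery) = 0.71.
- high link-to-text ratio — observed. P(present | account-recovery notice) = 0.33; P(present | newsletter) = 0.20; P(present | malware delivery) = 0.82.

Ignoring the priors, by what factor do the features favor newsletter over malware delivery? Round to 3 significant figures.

Joint likelihood of the feature pattern under each hypothesis:
  newsletter: 0.51 × 0.20 = 0.102
  malware delivery: 0.71 × 0.82 = 0.5822
Bayes factor = 0.102 / 0.5822 ≈ 0.175

0.175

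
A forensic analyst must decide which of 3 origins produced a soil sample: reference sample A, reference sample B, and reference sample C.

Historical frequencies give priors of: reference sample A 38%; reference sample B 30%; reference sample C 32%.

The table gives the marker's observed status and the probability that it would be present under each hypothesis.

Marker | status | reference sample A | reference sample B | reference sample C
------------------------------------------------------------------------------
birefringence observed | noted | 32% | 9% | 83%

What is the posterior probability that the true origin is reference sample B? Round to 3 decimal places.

By Bayes' rule, the unnormalized weight for each hypothesis is prior × likelihood:
  reference sample A: 0.38 × 0.32 = 0.1216
  reference sample B: 0.30 × 0.09 = 0.027
  reference sample C: 0.32 × 0.83 = 0.2656
Normalizing constant Z = 0.1216 + 0.027 + 0.2656 = 0.4142.
P(reference sample B | evidence) = 0.027 / 0.4142 ≈ 0.065.

0.065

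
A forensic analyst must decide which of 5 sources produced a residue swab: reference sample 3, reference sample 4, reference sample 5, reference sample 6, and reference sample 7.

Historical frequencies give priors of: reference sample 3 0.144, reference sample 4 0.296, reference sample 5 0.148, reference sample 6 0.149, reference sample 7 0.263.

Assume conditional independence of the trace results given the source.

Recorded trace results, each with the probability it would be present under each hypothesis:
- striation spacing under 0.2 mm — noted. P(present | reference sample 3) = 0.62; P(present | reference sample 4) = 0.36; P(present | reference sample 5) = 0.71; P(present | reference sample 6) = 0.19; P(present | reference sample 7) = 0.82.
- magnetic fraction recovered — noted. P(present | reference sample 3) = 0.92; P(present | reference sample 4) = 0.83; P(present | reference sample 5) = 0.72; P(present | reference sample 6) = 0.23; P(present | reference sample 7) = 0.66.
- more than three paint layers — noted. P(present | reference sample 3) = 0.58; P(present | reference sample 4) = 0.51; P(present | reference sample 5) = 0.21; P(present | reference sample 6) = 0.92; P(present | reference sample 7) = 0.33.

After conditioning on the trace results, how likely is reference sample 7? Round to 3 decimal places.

Multiply each prior by the joint likelihood of the trace result pattern:
  reference sample 3: 0.144 × 0.62 × 0.92 × 0.58 = 0.04764
  reference sample 4: 0.296 × 0.36 × 0.83 × 0.51 = 0.045107
  reference sample 5: 0.148 × 0.71 × 0.72 × 0.21 = 0.015888
  reference sample 6: 0.149 × 0.19 × 0.23 × 0.92 = 0.0059904
  reference sample 7: 0.263 × 0.82 × 0.66 × 0.33 = 0.046971
Normalizing constant Z = 0.04764 + 0.045107 + 0.015888 + 0.0059904 + 0.046971 = 0.1616.
P(reference sample 7 | evidence) = 0.046971 / 0.1616 ≈ 0.291.

0.291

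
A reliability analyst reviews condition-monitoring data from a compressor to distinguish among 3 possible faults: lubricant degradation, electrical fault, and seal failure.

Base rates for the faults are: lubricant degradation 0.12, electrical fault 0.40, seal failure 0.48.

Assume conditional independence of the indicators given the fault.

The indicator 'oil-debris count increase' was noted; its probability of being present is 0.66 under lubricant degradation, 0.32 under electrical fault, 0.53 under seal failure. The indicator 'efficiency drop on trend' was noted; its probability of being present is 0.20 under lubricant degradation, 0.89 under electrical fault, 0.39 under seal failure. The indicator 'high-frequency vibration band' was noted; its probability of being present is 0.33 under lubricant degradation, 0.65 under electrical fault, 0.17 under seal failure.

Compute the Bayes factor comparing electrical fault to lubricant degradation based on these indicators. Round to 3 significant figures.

4.25

Take the product of per-indicator likelihoods under each hypothesis, then divide.
  electrical fault: 0.32 × 0.89 × 0.65 = 0.18512
  lubricant degradation: 0.66 × 0.20 × 0.33 = 0.04356
Bayes factor = 0.18512 / 0.04356 ≈ 4.25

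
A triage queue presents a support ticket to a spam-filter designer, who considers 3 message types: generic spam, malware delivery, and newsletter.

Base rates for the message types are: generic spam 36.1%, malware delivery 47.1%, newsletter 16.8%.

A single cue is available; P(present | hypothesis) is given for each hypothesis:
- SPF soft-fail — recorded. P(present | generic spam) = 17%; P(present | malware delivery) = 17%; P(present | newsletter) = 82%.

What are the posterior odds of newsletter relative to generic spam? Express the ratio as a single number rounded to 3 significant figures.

2.24

The normalizing constant cancels in an odds ratio, so compute prior × likelihood for the two hypotheses only:
  newsletter: 0.168 × 0.82 = 0.13776
  generic spam: 0.361 × 0.17 = 0.06137
Odds(newsletter : generic spam) = 0.13776 / 0.06137 ≈ 2.24.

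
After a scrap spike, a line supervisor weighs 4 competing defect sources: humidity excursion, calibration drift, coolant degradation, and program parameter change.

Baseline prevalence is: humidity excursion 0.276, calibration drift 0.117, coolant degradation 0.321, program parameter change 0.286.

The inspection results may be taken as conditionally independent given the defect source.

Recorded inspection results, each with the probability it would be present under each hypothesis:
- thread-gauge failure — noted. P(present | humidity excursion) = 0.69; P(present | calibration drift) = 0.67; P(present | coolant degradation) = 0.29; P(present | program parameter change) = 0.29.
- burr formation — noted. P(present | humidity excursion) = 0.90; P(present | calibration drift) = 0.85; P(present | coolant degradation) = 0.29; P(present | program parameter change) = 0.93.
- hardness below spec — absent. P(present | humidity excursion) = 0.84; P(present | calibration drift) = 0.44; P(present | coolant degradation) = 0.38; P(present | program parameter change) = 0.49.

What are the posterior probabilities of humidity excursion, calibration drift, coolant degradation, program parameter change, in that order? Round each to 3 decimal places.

For each hypothesis, the unnormalized posterior weight is prior × product of the inspection result likelihoods (using 1 − P(present | H) for each absent inspection result):
  humidity excursion: 0.276 × 0.69 × 0.90 × (1 − 0.84) = 0.027423
  calibration drift: 0.117 × 0.67 × 0.85 × (1 − 0.44) = 0.037314
  coolant degradation: 0.321 × 0.29 × 0.29 × (1 − 0.38) = 0.016738
  program parameter change: 0.286 × 0.29 × 0.93 × (1 − 0.49) = 0.039338
The unnormalized weights sum to 0.12081.
P(humidity excursion | evidence) = 0.027423 / 0.12081 ≈ 0.227
P(calibration drift | evidence) = 0.037314 / 0.12081 ≈ 0.309
P(coolant degradation | evidence) = 0.016738 / 0.12081 ≈ 0.139
P(program parameter change | evidence) = 0.039338 / 0.12081 ≈ 0.326

0.227, 0.309, 0.139, 0.326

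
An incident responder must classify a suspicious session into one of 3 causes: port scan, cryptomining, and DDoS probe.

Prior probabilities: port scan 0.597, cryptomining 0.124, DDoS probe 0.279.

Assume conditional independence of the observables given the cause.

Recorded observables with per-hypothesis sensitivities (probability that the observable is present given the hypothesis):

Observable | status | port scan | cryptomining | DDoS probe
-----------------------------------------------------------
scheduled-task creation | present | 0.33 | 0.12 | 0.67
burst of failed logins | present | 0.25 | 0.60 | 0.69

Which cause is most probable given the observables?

DDoS probe

Multiply each prior by the joint likelihood of the observable pattern:
  port scan: 0.597 × 0.33 × 0.25 = 0.049252
  cryptomining: 0.124 × 0.12 × 0.60 = 0.008928
  DDoS probe: 0.279 × 0.67 × 0.69 = 0.12898
Marginal likelihood of the evidence = 0.18716.
P(port scan | evidence) ≈ 0.049252 / 0.18716 ≈ 0.263
P(cryptomining | evidence) ≈ 0.008928 / 0.18716 ≈ 0.048
P(DDoS probe | evidence) ≈ 0.12898 / 0.18716 ≈ 0.689
The largest is 0.689, so DDoS probe is most probable.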